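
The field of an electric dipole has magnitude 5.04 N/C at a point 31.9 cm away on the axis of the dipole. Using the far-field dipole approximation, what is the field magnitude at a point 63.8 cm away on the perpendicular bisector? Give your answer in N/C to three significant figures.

E ≈ 0.315 N/C

Dipole fields scale as 1/r³ in the far field.
The axial field is twice the equatorial field at the same r, so the geometry factor is 1/2.
E₂ = E₁ · (1/2) · (r₁/r₂)³ = 5.04 · 0.5 · (31.9/63.8)³.
(r₁/r₂)³ = (0.5)³ = 0.125.
E₂ ≈ 0.3150 N/C.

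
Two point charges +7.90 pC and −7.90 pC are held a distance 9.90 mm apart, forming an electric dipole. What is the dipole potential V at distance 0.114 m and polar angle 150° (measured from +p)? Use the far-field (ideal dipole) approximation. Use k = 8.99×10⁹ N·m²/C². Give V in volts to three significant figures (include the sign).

V ≈ -0.0469 V

Dipole moment p = qd = (7.90×10⁻¹² C)(0.00990 m) = 7.821×10⁻¹⁴ C·m.
The dipole potential is V = kp cosθ / r².
V = (8.99×10⁹)(7.821×10⁻¹⁴)·cos150° / (0.114)² = -0.04685 V.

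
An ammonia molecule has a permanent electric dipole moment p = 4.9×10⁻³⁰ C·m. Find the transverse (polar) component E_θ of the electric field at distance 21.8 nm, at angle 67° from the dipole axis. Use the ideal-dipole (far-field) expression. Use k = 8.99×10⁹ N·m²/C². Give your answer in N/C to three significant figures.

For a dipole, E_θ = (kp sinθ)/r³.
kp/r³ = (8.99×10⁹)(4.90×10⁻³⁰)/(2.18×10⁻⁸)³ = 4252 N/C.
E_θ = 4252·sin67° = 3914 N/C.

E_θ ≈ 3910 N/C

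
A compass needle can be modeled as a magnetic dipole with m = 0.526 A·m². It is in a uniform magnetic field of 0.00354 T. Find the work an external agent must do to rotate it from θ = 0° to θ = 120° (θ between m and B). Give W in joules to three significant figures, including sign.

W_ext = ΔU = −mB cosθ₂ + mB cosθ₁ = mB(cosθ₁ − cosθ₂).
W = (0.526)(0.00354)·(cos0° − cos120°) = (0.001862)·(+1.5000) = 0.002793 J.

W ≈ 0.00279 J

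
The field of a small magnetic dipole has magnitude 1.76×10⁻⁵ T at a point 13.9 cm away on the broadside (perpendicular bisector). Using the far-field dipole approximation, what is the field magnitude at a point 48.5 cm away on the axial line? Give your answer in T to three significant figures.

B ≈ 8.29×10⁻⁷ T

Dipole fields scale as 1/r³ in the far field.
The axial field is twice the equatorial field at the same r, so the geometry factor is 2/1.
B₂ = B₁ · (2/1) · (r₁/r₂)³ = 1.76×10⁻⁵ · 2 · (13.9/48.5)³.
(r₁/r₂)³ = (0.2866)³ = 0.02354.
B₂ ≈ 8.286×10⁻⁷ T.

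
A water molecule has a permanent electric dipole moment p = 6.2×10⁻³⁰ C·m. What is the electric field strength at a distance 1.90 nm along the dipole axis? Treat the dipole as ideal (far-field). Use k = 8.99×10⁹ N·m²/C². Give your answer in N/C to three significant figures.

E ≈ 1.63×10⁷ N/C

On the dipole axis E = 2kp/r³.
E = 2·(8.99×10⁹)(6.20×10⁻³⁰) / (1.90×10⁻⁹)³ = 1.625×10⁷ N/C.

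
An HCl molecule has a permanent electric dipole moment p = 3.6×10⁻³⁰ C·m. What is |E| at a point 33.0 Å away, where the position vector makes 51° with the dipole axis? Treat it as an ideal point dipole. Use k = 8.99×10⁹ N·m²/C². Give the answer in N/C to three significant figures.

At angle θ the dipole field magnitude is E = (kp/r³)·√(1 + 3cos²θ).
kp/r³ = (8.99×10⁹)(3.60×10⁻³⁰) / (3.30×10⁻⁹)³ = 9.006×10⁵ N/C.
√(1 + 3cos²51°) = √(1 + 3·0.3960) = √2.1881 ≈ 1.4792.
E ≈ 9.006×10⁵ × 1.479 = 1.332×10⁶ N/C.

E ≈ 1.33×10⁶ N/C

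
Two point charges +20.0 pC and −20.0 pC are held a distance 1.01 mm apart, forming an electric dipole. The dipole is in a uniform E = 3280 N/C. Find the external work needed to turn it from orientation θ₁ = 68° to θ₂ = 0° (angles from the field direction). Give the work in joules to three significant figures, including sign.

W ≈ -4.14×10⁻¹¹ J

Dipole moment p = qd = (2.00×10⁻¹¹ C)(0.00101 m) = 2.02×10⁻¹⁴ C·m.
W_ext = ΔU = U(θ₂) − U(θ₁) = −pE cosθ₂ − (−pE cosθ₁) = pE(cosθ₁ − cosθ₂).
W = (2.02×10⁻¹⁴)(3280)·(cos68° − cos0°) = (6.626×10⁻¹¹)·(-0.6254) = -4.144×10⁻¹¹ J.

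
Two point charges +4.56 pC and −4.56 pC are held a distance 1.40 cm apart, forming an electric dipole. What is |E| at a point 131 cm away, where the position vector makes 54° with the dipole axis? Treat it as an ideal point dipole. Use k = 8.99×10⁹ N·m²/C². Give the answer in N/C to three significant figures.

Dipole moment p = qd = (4.56×10⁻¹² C)(0.0140 m) = 6.384×10⁻¹⁴ C·m.
At angle θ the dipole field magnitude is E = (kp/r³)·√(1 + 3cos²θ).
kp/r³ = (8.99×10⁹)(6.384×10⁻¹⁴) / (1.31)³ = 2.553×10⁻⁴ N/C.
√(1 + 3cos²54°) = √(1 + 3·0.3455) = √2.0365 ≈ 1.4271.
E ≈ 2.553×10⁻⁴ × 1.427 = 3.643×10⁻⁴ N/C.

E ≈ 3.64×10⁻⁴ N/C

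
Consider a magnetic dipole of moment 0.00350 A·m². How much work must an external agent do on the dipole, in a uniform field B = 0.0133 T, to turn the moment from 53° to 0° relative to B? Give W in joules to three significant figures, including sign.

W_ext = ΔU = −mB cosθ₂ + mB cosθ₁ = mB(cosθ₁ − cosθ₂).
W = (0.00350)(0.0133)·(cos53° − cos0°) = (4.655×10⁻⁵)·(-0.3982) = -1.854×10⁻⁵ J.

W ≈ -1.85×10⁻⁵ J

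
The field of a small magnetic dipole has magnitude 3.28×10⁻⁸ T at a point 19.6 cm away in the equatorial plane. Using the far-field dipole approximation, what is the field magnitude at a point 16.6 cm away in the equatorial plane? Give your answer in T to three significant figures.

Dipole fields scale as 1/r³ in the far field; the geometry is the same at both points.
B₂ = B₁ · (r₁/r₂)³ = 3.28×10⁻⁸ · (19.6/16.6)³.
(r₁/r₂)³ = (1.181)³ = 1.646.
B₂ ≈ 5.399×10⁻⁸ T.

B ≈ 5.40×10⁻⁸ T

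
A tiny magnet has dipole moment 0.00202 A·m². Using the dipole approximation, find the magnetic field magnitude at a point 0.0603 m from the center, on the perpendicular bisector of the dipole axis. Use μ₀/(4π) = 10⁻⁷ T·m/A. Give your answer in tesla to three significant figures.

In the equatorial plane B = (μ₀/4π)·m/r³ (half the axial value).
B = (10⁻⁷)·(0.00202) / (0.0603)³ = 9.213×10⁻⁷ T.

B ≈ 9.21×10⁻⁷ T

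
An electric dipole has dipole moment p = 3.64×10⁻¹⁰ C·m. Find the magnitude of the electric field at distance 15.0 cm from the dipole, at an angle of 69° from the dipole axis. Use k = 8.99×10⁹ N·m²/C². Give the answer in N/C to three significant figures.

E ≈ 1140 N/C

At angle θ the dipole field magnitude is E = (kp/r³)·√(1 + 3cos²θ).
kp/r³ = (8.99×10⁹)(3.64×10⁻¹⁰) / (0.150)³ = 969.6 N/C.
√(1 + 3cos²69°) = √(1 + 3·0.1284) = √1.3853 ≈ 1.1770.
E ≈ 969.6 × 1.177 = 1141 N/C.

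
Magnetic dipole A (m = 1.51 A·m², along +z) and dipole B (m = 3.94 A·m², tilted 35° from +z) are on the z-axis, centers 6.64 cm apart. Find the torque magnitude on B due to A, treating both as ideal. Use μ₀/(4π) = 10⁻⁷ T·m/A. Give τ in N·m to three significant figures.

τ ≈ 0.00233 N·m

Dipole B is on the axis of dipole A, so B₁ there is axial: B₁ = (μ₀/4π)·2m₁/r³ along +z.
B₁ = 2(10⁻⁷)(1.51)/(0.0664)³ = 0.001032 T.
τ = m₂ B₁ sinθ.
τ = (3.94)(0.001032)·sin35° = 0.002331 N·m.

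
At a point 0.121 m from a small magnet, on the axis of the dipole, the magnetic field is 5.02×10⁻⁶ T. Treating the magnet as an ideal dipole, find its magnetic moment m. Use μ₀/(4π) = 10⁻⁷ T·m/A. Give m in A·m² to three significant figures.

On axis B = (μ₀/4π)·2m/r³, so m = Br³·4π/(μ₀·2).
m = (5.02×10⁻⁶)·(0.121)³ / (2·10⁻⁷) = 0.04447 A·m².

m ≈ 0.0445 A·m²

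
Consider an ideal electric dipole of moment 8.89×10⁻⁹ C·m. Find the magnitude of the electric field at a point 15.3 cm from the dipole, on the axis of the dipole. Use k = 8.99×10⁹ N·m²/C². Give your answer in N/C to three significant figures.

E ≈ 4.46×10⁴ N/C

On the dipole axis E = 2kp/r³.
E = 2·(8.99×10⁹)(8.89×10⁻⁹) / (0.153)³ = 4.463×10⁴ N/C.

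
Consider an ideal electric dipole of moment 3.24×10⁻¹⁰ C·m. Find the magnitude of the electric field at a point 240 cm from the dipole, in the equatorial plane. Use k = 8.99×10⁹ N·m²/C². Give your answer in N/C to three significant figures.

E ≈ 0.211 N/C

In the equatorial plane E = kp/r³.
E = (8.99×10⁹)(3.24×10⁻¹⁰) / (2.40)³ = 0.2107 N/C.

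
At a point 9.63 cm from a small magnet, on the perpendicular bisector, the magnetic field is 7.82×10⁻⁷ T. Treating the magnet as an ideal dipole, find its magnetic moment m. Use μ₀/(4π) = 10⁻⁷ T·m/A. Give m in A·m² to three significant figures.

In the equatorial plane B = (μ₀/4π)·m/r³, so m = Br³·4π/(μ₀).
m = (7.82×10⁻⁷)·(0.0963)³ / (10⁻⁷) = 0.006984 A·m².

m ≈ 0.00698 A·m²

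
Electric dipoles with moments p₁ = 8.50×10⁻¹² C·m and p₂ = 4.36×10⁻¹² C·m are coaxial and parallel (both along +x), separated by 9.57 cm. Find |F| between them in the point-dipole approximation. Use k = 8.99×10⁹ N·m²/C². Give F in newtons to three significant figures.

On-axis field of dipole 1 at distance r: E = 2kp₁/r³. Force on dipole 2 is F = p₂·dE/dr (gradient along axis).
dE/dr = −6kp₁/r⁴, so |F| = 6kp₁p₂/r⁴ (attractive for aligned moments).
F = 6(8.99×10⁹)(8.50×10⁻¹²)(4.36×10⁻¹²)/(0.0957)⁴ = 2.383×10⁻⁸ N.

F ≈ 2.38×10⁻⁸ N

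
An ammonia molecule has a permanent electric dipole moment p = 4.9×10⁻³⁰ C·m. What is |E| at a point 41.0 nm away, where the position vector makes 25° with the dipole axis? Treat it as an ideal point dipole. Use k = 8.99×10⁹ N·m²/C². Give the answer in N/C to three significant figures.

E ≈ 1190 N/C

At angle θ the dipole field magnitude is E = (kp/r³)·√(1 + 3cos²θ).
kp/r³ = (8.99×10⁹)(4.90×10⁻³⁰) / (4.10×10⁻⁸)³ = 639.2 N/C.
√(1 + 3cos²25°) = √(1 + 3·0.8214) = √3.4642 ≈ 1.8612.
E ≈ 639.2 × 1.861 = 1190 N/C.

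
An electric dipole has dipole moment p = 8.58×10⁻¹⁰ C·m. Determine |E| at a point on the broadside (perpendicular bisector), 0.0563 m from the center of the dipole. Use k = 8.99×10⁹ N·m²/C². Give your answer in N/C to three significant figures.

In the equatorial plane E = kp/r³.
E = (8.99×10⁹)(8.58×10⁻¹⁰) / (0.0563)³ = 4.322×10⁴ N/C.

E ≈ 4.32×10⁴ N/C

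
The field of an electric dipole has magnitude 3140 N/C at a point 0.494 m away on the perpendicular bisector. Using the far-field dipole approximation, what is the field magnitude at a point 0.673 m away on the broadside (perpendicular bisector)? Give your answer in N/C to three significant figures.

E ≈ 1240 N/C

Dipole fields scale as 1/r³ in the far field; the geometry is the same at both points.
E₂ = E₁ · (r₁/r₂)³ = 3140 · (0.494/0.673)³.
(r₁/r₂)³ = (0.734)³ = 0.3955.
E₂ ≈ 1242 N/C.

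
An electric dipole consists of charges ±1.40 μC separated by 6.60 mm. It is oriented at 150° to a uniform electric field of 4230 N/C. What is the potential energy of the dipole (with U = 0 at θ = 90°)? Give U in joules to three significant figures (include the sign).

Dipole moment p = qd = (1.40×10⁻⁶ C)(0.00660 m) = 9.24×10⁻⁹ C·m.
U = −p·E = −pE cosθ.
U = −(9.24×10⁻⁹)(4230)·cos150° = 3.385×10⁻⁵ J.

U ≈ 3.38×10⁻⁵ J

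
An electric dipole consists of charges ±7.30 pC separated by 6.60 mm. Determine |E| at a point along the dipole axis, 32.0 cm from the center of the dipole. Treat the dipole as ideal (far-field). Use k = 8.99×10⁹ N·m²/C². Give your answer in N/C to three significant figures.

E ≈ 0.0264 N/C

Dipole moment p = qd = (7.30×10⁻¹² C)(0.00660 m) = 4.818×10⁻¹⁴ C·m.
On the dipole axis E = 2kp/r³.
E = 2·(8.99×10⁹)(4.818×10⁻¹⁴) / (0.320)³ = 0.02644 N/C.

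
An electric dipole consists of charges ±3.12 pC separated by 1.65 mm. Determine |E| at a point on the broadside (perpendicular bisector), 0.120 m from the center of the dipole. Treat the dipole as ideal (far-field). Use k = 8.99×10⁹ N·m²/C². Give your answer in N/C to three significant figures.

E ≈ 0.0268 N/C

Dipole moment p = qd = (3.12×10⁻¹² C)(0.00165 m) = 5.148×10⁻¹⁵ C·m.
In the equatorial plane E = kp/r³.
E = (8.99×10⁹)(5.148×10⁻¹⁵) / (0.120)³ = 0.02678 N/C.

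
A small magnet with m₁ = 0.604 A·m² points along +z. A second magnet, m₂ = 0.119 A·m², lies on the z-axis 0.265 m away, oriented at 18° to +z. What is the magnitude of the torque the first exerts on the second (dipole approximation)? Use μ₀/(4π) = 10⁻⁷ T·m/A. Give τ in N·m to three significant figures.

τ ≈ 2.39×10⁻⁷ N·m

Dipole B is on the axis of dipole A, so B₁ there is axial: B₁ = (μ₀/4π)·2m₁/r³ along +z.
B₁ = 2(10⁻⁷)(0.604)/(0.265)³ = 6.491×10⁻⁶ T.
τ = m₂ B₁ sinθ.
τ = (0.119)(6.491×10⁻⁶)·sin18° = 2.387×10⁻⁷ N·m.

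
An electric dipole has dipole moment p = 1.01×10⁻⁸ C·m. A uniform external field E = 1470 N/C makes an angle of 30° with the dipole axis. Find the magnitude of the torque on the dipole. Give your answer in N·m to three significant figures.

τ ≈ 7.42×10⁻⁶ N·m

Torque on an electric dipole: τ = pE sinθ.
τ = (1.01×10⁻⁸)(1470)·sin30° = 7.423×10⁻⁶ N·m.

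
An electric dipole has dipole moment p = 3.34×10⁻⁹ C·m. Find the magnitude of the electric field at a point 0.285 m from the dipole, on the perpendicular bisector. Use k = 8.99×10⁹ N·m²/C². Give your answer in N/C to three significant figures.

On the perpendicular bisector E = kp/r³ (half the axial value at the same distance).
E = (8.99×10⁹)(3.34×10⁻⁹) / (0.285)³ = 1297 N/C.

E ≈ 1300 N/C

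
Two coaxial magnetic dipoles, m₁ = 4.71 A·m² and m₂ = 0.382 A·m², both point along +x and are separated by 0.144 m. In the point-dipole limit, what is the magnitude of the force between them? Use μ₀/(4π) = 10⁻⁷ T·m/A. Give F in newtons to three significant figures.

On-axis B of dipole 1: B = (μ₀/4π)·2m₁/r³. Force on dipole 2: F = m₂·dB/dr.
dB/dr = −(μ₀/4π)·6m₁/r⁴, so |F| = (μ₀/4π)·6m₁m₂/r⁴.
F = 6(10⁻⁷)(4.71)(0.382)/(0.144)⁴ = 0.002511 N.

F ≈ 0.00251 N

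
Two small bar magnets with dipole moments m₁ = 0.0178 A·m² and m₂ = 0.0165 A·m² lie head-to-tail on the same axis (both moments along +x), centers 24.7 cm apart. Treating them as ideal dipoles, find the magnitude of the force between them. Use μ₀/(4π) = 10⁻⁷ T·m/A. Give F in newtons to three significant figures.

On-axis B of dipole 1: B = (μ₀/4π)·2m₁/r³. Force on dipole 2: F = m₂·dB/dr.
dB/dr = −(μ₀/4π)·6m₁/r⁴, so |F| = (μ₀/4π)·6m₁m₂/r⁴.
F = 6(10⁻⁷)(0.0178)(0.0165)/(0.247)⁴ = 4.734×10⁻⁸ N.

F ≈ 4.73×10⁻⁸ N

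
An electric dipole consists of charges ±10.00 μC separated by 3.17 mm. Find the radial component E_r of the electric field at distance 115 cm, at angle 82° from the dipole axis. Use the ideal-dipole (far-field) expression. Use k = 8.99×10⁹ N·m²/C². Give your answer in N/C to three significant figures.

E_r ≈ 52.2 N/C

Dipole moment p = qd = (1.00×10⁻⁵ C)(0.00317 m) = 3.17×10⁻⁸ C·m.
For a dipole, E_r = (2kp cosθ)/r³.
kp/r³ = (8.99×10⁹)(3.17×10⁻⁸)/(1.15)³ = 187.4 N/C.
E_r = 2·187.4·cos82° = 52.16 N/C.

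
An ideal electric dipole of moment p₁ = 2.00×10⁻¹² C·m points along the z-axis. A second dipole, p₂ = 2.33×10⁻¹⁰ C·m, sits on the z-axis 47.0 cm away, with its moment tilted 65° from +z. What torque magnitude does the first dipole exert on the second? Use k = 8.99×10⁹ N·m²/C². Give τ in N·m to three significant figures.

The second dipole sits on the axis of the first, so the field there is axial: E₁ = 2kp₁/r³ along +z.
E₁ = 2(8.99×10⁹)(2.00×10⁻¹²)/(0.470)³ = 0.3464 N/C.
Torque on the second dipole: τ = p₂ E₁ sinθ.
τ = (2.33×10⁻¹⁰)(0.3464)·sin65° = 7.314×10⁻¹¹ N·m.

τ ≈ 7.31×10⁻¹¹ N·m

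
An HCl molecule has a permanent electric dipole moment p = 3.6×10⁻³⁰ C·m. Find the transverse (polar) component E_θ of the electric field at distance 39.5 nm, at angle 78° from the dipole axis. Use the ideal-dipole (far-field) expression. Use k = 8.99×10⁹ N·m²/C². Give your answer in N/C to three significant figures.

E_θ ≈ 514 N/C

For a dipole, E_θ = (kp sinθ)/r³.
kp/r³ = (8.99×10⁹)(3.60×10⁻³⁰)/(3.95×10⁻⁸)³ = 525.1 N/C.
E_θ = 525.1·sin78° = 513.7 N/C.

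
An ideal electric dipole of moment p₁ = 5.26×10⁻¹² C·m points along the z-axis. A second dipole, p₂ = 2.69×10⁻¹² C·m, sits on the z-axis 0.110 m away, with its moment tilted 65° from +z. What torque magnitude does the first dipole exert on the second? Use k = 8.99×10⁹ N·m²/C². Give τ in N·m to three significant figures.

The second dipole sits on the axis of the first, so the field there is axial: E₁ = 2kp₁/r³ along +z.
E₁ = 2(8.99×10⁹)(5.26×10⁻¹²)/(0.110)³ = 71.06 N/C.
Torque on the second dipole: τ = p₂ E₁ sinθ.
τ = (2.69×10⁻¹²)(71.06)·sin65° = 1.732×10⁻¹⁰ N·m.

τ ≈ 1.73×10⁻¹⁰ N·m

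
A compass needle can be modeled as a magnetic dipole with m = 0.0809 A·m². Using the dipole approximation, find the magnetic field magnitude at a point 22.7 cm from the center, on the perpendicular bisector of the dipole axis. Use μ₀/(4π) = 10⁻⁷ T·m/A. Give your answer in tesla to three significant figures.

B ≈ 6.92×10⁻⁷ T

In the equatorial plane B = (μ₀/4π)·m/r³ (half the axial value).
B = (10⁻⁷)·(0.0809) / (0.227)³ = 6.916×10⁻⁷ T.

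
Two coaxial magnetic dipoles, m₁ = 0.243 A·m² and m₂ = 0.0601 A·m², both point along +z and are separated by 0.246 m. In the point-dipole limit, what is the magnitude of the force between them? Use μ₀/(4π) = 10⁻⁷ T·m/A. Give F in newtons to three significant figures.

On-axis B of dipole 1: B = (μ₀/4π)·2m₁/r³. Force on dipole 2: F = m₂·dB/dr.
dB/dr = −(μ₀/4π)·6m₁/r⁴, so |F| = (μ₀/4π)·6m₁m₂/r⁴.
F = 6(10⁻⁷)(0.243)(0.0601)/(0.246)⁴ = 2.393×10⁻⁶ N.

F ≈ 2.39×10⁻⁶ N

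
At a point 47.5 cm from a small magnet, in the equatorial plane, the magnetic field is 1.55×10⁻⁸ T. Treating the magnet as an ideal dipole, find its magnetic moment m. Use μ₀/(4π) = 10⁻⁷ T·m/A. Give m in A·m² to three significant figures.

In the equatorial plane B = (μ₀/4π)·m/r³, so m = Br³·4π/(μ₀).
m = (1.55×10⁻⁸)·(0.475)³ / (10⁻⁷) = 0.01661 A·m².

m ≈ 0.0166 A·m²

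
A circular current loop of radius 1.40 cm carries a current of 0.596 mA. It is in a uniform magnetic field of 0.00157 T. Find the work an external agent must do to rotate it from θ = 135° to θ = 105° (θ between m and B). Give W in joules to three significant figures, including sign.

Magnetic moment m = IA = Iπa² = (5.96×10⁻⁴)·π·(0.0140)² = 3.67×10⁻⁷ A·m².
W_ext = ΔU = −mB cosθ₂ + mB cosθ₁ = mB(cosθ₁ − cosθ₂).
W = (3.67×10⁻⁷)(0.00157)·(cos135° − cos105°) = (5.762×10⁻¹⁰)·(-0.4483) = -2.583×10⁻¹⁰ J.

W ≈ -2.58×10⁻¹⁰ J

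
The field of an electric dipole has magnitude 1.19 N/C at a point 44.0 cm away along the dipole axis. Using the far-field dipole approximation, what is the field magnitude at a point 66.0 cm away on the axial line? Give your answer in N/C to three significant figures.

Dipole fields scale as 1/r³ in the far field; the geometry is the same at both points.
E₂ = E₁ · (r₁/r₂)³ = 1.19 · (44.0/66.0)³.
(r₁/r₂)³ = (0.6667)³ = 0.2963.
E₂ ≈ 0.3526 N/C.

E ≈ 0.353 N/C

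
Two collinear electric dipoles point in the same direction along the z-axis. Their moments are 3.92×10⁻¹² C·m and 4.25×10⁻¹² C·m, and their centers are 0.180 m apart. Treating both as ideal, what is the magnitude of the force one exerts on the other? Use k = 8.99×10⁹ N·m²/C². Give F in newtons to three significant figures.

On-axis field of dipole 1 at distance r: E = 2kp₁/r³. Force on dipole 2 is F = p₂·dE/dr (gradient along axis).
dE/dr = −6kp₁/r⁴, so |F| = 6kp₁p₂/r⁴ (attractive for aligned moments).
F = 6(8.99×10⁹)(3.92×10⁻¹²)(4.25×10⁻¹²)/(0.180)⁴ = 8.560×10⁻¹⁰ N.

F ≈ 8.56×10⁻¹⁰ N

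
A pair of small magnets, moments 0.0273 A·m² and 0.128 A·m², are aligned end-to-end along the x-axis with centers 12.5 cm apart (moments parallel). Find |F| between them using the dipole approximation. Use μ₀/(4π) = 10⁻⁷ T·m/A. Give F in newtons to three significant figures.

On-axis B of dipole 1: B = (μ₀/4π)·2m₁/r³. Force on dipole 2: F = m₂·dB/dr.
dB/dr = −(μ₀/4π)·6m₁/r⁴, so |F| = (μ₀/4π)·6m₁m₂/r⁴.
F = 6(10⁻⁷)(0.0273)(0.128)/(0.125)⁴ = 8.588×10⁻⁶ N.

F ≈ 8.59×10⁻⁶ N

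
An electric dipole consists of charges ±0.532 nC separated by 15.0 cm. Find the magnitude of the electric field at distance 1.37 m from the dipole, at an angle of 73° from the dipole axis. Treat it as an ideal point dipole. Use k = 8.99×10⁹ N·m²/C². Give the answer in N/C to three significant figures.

Dipole moment p = qd = (5.32×10⁻¹⁰ C)(0.150 m) = 7.98×10⁻¹¹ C·m.
At angle θ the dipole field magnitude is E = (kp/r³)·√(1 + 3cos²θ).
kp/r³ = (8.99×10⁹)(7.98×10⁻¹¹) / (1.37)³ = 0.2790 N/C.
√(1 + 3cos²73°) = √(1 + 3·0.0855) = √1.2564 ≈ 1.1209.
E ≈ 0.2790 × 1.121 = 0.3127 N/C.

E ≈ 0.313 N/C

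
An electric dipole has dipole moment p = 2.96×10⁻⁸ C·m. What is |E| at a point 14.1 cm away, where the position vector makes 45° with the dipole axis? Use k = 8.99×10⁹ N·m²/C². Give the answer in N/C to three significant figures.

At angle θ the dipole field magnitude is E = (kp/r³)·√(1 + 3cos²θ).
kp/r³ = (8.99×10⁹)(2.96×10⁻⁸) / (0.141)³ = 9.493×10⁴ N/C.
√(1 + 3cos²45°) = √(1 + 3·0.5000) = √2.5000 ≈ 1.5811.
E ≈ 9.493×10⁴ × 1.581 = 1.501×10⁵ N/C.

E ≈ 1.50×10⁵ N/C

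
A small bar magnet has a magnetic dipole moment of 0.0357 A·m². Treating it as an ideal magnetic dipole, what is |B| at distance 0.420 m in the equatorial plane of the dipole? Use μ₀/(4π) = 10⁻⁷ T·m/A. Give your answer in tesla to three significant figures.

In the equatorial plane B = (μ₀/4π)·m/r³ (half the axial value).
B = (10⁻⁷)·(0.0357) / (0.420)³ = 4.819×10⁻⁸ T.

B ≈ 4.82×10⁻⁸ T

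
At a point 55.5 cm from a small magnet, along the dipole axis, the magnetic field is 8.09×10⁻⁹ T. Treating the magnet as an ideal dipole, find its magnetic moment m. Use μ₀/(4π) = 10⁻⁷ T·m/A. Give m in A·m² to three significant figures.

On axis B = (μ₀/4π)·2m/r³, so m = Br³·4π/(μ₀·2).
m = (8.09×10⁻⁹)·(0.555)³ / (2·10⁻⁷) = 0.006915 A·m².

m ≈ 0.00692 A·m²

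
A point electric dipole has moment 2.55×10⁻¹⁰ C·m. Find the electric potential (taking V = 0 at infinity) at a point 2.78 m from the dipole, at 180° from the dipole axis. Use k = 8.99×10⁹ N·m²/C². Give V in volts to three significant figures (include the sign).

The dipole potential is V = kp cosθ / r².
V = (8.99×10⁹)(2.55×10⁻¹⁰)·cos180° / (2.78)² = -0.2966 V.

V ≈ -0.297 V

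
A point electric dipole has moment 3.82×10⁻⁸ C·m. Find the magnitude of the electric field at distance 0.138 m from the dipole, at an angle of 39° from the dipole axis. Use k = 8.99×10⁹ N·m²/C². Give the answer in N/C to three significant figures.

At angle θ the dipole field magnitude is E = (kp/r³)·√(1 + 3cos²θ).
kp/r³ = (8.99×10⁹)(3.82×10⁻⁸) / (0.138)³ = 1.307×10⁵ N/C.
√(1 + 3cos²39°) = √(1 + 3·0.6040) = √2.8119 ≈ 1.6769.
E ≈ 1.307×10⁵ × 1.677 = 2.191×10⁵ N/C.

E ≈ 2.19×10⁵ N/C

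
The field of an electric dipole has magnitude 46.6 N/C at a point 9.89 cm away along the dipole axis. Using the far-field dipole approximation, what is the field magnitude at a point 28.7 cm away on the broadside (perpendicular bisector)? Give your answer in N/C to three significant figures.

E ≈ 0.953 N/C

Dipole fields scale as 1/r³ in the far field.
The axial field is twice the equatorial field at the same r, so the geometry factor is 1/2.
E₂ = E₁ · (1/2) · (r₁/r₂)³ = 46.6 · 0.5 · (9.89/28.7)³.
(r₁/r₂)³ = (0.3446)³ = 0.04092.
E₂ ≈ 0.9535 N/C.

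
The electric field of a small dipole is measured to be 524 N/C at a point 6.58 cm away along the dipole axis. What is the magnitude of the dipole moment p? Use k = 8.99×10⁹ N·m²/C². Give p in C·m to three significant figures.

p ≈ 8.30×10⁻¹² C·m

On axis E = 2kp/r³, so p = Er³/(2k).
p = (524)·(0.0658)³ / (2·8.99×10⁹) = 8.303×10⁻¹² C·m.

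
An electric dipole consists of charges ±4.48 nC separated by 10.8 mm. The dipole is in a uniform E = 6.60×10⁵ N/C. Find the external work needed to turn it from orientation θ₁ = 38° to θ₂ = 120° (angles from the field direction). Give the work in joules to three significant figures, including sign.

W ≈ 4.11×10⁻⁵ J

Dipole moment p = qd = (4.48×10⁻⁹ C)(0.0108 m) = 4.838×10⁻¹¹ C·m.
W_ext = ΔU = U(θ₂) − U(θ₁) = −pE cosθ₂ − (−pE cosθ₁) = pE(cosθ₁ − cosθ₂).
W = (4.838×10⁻¹¹)(6.60×10⁵)·(cos38° − cos120°) = (3.193×10⁻⁵)·(+1.2880) = 4.113×10⁻⁵ J.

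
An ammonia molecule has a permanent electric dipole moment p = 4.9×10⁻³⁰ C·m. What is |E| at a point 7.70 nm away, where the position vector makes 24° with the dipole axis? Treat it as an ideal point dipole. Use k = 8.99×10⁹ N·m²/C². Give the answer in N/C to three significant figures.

At angle θ the dipole field magnitude is E = (kp/r³)·√(1 + 3cos²θ).
kp/r³ = (8.99×10⁹)(4.90×10⁻³⁰) / (7.70×10⁻⁹)³ = 9.649×10⁴ N/C.
√(1 + 3cos²24°) = √(1 + 3·0.8346) = √3.5037 ≈ 1.8718.
E ≈ 9.649×10⁴ × 1.872 = 1.806×10⁵ N/C.

E ≈ 1.81×10⁵ N/C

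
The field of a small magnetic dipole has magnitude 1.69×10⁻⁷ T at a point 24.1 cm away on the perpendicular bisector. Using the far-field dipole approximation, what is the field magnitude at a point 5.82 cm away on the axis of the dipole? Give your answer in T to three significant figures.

B ≈ 2.40×10⁻⁵ T

Dipole fields scale as 1/r³ in the far field.
The axial field is twice the equatorial field at the same r, so the geometry factor is 2/1.
B₂ = B₁ · (2/1) · (r₁/r₂)³ = 1.69×10⁻⁷ · 2 · (24.1/5.82)³.
(r₁/r₂)³ = (4.141)³ = 71.
B₂ ≈ 2.400×10⁻⁵ T.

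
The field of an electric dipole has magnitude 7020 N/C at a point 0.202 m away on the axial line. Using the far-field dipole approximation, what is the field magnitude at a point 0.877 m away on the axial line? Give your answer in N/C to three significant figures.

E ≈ 85.8 N/C

Dipole fields scale as 1/r³ in the far field; the geometry is the same at both points.
E₂ = E₁ · (r₁/r₂)³ = 7020 · (0.202/0.877)³.
(r₁/r₂)³ = (0.2303)³ = 0.01222.
E₂ ≈ 85.78 N/C.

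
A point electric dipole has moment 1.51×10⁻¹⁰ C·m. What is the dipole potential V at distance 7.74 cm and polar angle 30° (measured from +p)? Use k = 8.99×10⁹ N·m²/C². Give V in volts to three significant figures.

V ≈ 196 V

The dipole potential is V = kp cosθ / r².
V = (8.99×10⁹)(1.51×10⁻¹⁰)·cos30° / (0.0774)² = 196.2 V.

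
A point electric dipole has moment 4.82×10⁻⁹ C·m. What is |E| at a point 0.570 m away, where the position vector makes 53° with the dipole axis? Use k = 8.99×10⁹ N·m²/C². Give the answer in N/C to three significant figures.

E ≈ 338 N/C

At angle θ the dipole field magnitude is E = (kp/r³)·√(1 + 3cos²θ).
kp/r³ = (8.99×10⁹)(4.82×10⁻⁹) / (0.570)³ = 234.0 N/C.
√(1 + 3cos²53°) = √(1 + 3·0.3622) = √2.0865 ≈ 1.4445.
E ≈ 234.0 × 1.444 = 338.0 N/C.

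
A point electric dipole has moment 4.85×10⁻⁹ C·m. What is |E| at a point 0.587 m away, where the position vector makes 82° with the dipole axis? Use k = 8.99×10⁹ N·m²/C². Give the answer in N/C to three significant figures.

At angle θ the dipole field magnitude is E = (kp/r³)·√(1 + 3cos²θ).
kp/r³ = (8.99×10⁹)(4.85×10⁻⁹) / (0.587)³ = 215.6 N/C.
√(1 + 3cos²82°) = √(1 + 3·0.0194) = √1.0581 ≈ 1.0286.
E ≈ 215.6 × 1.029 = 221.7 N/C.

E ≈ 222 N/C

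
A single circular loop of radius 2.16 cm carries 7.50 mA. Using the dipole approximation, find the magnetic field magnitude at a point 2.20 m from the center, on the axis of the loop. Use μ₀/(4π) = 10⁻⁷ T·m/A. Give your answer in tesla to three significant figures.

Magnetic moment m = IA = Iπa² = (0.00750)·π·(0.0216)² = 1.099×10⁻⁵ A·m².
On axis B = (μ₀/4π)·2m/r³.
B = 2·(10⁻⁷)·(1.099×10⁻⁵) / (2.20)³ = 2.064×10⁻¹³ T.

B ≈ 2.06×10⁻¹³ T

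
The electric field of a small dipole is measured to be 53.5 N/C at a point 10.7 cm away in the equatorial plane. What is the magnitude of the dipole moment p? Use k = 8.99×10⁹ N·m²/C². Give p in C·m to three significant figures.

In the equatorial plane E = kp/r³, so p = Er³/(k).
p = (53.5)·(0.107)³ / (8.99×10⁹) = 7.290×10⁻¹² C·m.

p ≈ 7.29×10⁻¹² C·m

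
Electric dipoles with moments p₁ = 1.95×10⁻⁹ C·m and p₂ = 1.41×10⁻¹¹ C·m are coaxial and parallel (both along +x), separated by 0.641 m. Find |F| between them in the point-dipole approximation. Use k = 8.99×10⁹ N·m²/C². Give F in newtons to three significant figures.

F ≈ 8.78×10⁻⁹ N

On-axis field of dipole 1 at distance r: E = 2kp₁/r³. Force on dipole 2 is F = p₂·dE/dr (gradient along axis).
dE/dr = −6kp₁/r⁴, so |F| = 6kp₁p₂/r⁴ (attractive for aligned moments).
F = 6(8.99×10⁹)(1.95×10⁻⁹)(1.41×10⁻¹¹)/(0.641)⁴ = 8.785×10⁻⁹ N.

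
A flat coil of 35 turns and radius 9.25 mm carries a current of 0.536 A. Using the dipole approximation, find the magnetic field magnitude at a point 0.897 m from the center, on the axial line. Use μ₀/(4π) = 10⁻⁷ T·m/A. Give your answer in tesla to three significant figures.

m = NIA = NIπa² = 35·(0.536)·π·(0.00925)² = 0.005043 A·m².
On axis B = (μ₀/4π)·2m/r³.
B = 2·(10⁻⁷)·(0.005043) / (0.897)³ = 1.397×10⁻⁹ T.

B ≈ 1.40×10⁻⁹ T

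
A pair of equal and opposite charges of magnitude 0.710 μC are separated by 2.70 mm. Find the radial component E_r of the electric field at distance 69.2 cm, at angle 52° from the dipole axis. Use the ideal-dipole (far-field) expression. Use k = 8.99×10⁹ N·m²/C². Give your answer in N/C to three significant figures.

Dipole moment p = qd = (7.10×10⁻⁷ C)(0.00270 m) = 1.917×10⁻⁹ C·m.
For a dipole, E_r = (2kp cosθ)/r³.
kp/r³ = (8.99×10⁹)(1.917×10⁻⁹)/(0.692)³ = 52.01 N/C.
E_r = 2·52.01·cos52° = 64.04 N/C.

E_r ≈ 64.0 N/C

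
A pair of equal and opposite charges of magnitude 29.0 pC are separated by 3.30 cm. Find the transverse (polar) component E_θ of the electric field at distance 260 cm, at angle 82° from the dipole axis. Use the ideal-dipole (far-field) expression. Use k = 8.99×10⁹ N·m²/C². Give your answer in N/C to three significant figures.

E_θ ≈ 4.85×10⁻⁴ N/C

Dipole moment p = qd = (2.90×10⁻¹¹ C)(0.0330 m) = 9.57×10⁻¹³ C·m.
For a dipole, E_θ = (kp sinθ)/r³.
kp/r³ = (8.99×10⁹)(9.57×10⁻¹³)/(2.60)³ = 4.895×10⁻⁴ N/C.
E_θ = 4.895×10⁻⁴·sin82° = 4.847×10⁻⁴ N/C.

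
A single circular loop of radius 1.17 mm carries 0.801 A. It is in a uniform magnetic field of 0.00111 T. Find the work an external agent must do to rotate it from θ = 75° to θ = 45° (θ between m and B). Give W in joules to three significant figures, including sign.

Magnetic moment m = IA = Iπa² = (0.801)·π·(0.00117)² = 3.445×10⁻⁶ A·m².
W_ext = ΔU = −mB cosθ₂ + mB cosθ₁ = mB(cosθ₁ − cosθ₂).
W = (3.445×10⁻⁶)(0.00111)·(cos75° − cos45°) = (3.824×10⁻⁹)·(-0.4483) = -1.714×10⁻⁹ J.

W ≈ -1.71×10⁻⁹ J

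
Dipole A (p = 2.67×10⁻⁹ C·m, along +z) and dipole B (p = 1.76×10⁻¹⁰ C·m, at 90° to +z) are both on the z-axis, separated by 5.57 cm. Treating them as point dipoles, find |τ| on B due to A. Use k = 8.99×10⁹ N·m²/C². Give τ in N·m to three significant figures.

The second dipole sits on the axis of the first, so the field there is axial: E₁ = 2kp₁/r³ along +z.
E₁ = 2(8.99×10⁹)(2.67×10⁻⁹)/(0.0557)³ = 2.778×10⁵ N/C.
Torque on the second dipole: τ = p₂ E₁ sinθ.
τ = (1.76×10⁻¹⁰)(2.778×10⁵)·sin90° = 4.889×10⁻⁵ N·m.

τ ≈ 4.89×10⁻⁵ N·m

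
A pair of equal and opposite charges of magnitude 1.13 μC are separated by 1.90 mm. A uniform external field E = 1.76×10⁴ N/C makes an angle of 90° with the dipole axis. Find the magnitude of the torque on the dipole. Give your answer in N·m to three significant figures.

Dipole moment p = qd = (1.13×10⁻⁶ C)(0.00190 m) = 2.147×10⁻⁹ C·m.
Torque on an electric dipole: τ = pE sinθ.
τ = (2.147×10⁻⁹)(1.76×10⁴)·sin90° = 3.779×10⁻⁵ N·m.

τ ≈ 3.78×10⁻⁵ N·m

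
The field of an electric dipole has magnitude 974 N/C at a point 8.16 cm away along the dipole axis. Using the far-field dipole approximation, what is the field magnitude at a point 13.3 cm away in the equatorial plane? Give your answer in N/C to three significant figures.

E ≈ 112 N/C

Dipole fields scale as 1/r³ in the far field.
The axial field is twice the equatorial field at the same r, so the geometry factor is 1/2.
E₂ = E₁ · (1/2) · (r₁/r₂)³ = 974 · 0.5 · (8.16/13.3)³.
(r₁/r₂)³ = (0.6135)³ = 0.2309.
E₂ ≈ 112.5 N/C.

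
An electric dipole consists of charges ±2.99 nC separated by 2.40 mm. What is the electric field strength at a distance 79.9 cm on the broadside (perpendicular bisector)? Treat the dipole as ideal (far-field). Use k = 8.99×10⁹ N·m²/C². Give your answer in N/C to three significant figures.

E ≈ 0.126 N/C

Dipole moment p = qd = (2.99×10⁻⁹ C)(0.00240 m) = 7.176×10⁻¹² C·m.
On the perpendicular bisector E = kp/r³ (half the axial value at the same distance).
E = (8.99×10⁹)(7.176×10⁻¹²) / (0.799)³ = 0.1265 N/C.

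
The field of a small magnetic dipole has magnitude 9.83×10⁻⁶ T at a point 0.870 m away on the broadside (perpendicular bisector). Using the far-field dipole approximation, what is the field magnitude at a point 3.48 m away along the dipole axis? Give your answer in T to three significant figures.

Dipole fields scale as 1/r³ in the far field.
The axial field is twice the equatorial field at the same r, so the geometry factor is 2/1.
B₂ = B₁ · (2/1) · (r₁/r₂)³ = 9.83×10⁻⁶ · 2 · (0.870/3.48)³.
(r₁/r₂)³ = (0.25)³ = 0.01562.
B₂ ≈ 3.072×10⁻⁷ T.

B ≈ 3.07×10⁻⁷ T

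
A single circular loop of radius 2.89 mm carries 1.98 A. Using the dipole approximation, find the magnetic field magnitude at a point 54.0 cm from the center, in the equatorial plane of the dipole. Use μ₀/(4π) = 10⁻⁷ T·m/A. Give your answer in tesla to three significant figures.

B ≈ 3.30×10⁻¹¹ T

Magnetic moment m = IA = Iπa² = (1.98)·π·(0.00289)² = 5.195×10⁻⁵ A·m².
In the equatorial plane B = (μ₀/4π)·m/r³ (half the axial value).
B = (10⁻⁷)·(5.195×10⁻⁵) / (0.540)³ = 3.299×10⁻¹¹ T.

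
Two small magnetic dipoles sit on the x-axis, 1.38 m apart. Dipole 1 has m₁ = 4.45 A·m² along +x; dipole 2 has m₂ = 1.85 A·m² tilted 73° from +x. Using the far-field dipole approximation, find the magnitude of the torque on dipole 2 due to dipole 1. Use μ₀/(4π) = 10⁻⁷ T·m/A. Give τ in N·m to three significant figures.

τ ≈ 5.99×10⁻⁷ N·m

Dipole B is on the axis of dipole A, so B₁ there is axial: B₁ = (μ₀/4π)·2m₁/r³ along +x.
B₁ = 2(10⁻⁷)(4.45)/(1.38)³ = 3.387×10⁻⁷ T.
τ = m₂ B₁ sinθ.
τ = (1.85)(3.387×10⁻⁷)·sin73° = 5.991×10⁻⁷ N·m.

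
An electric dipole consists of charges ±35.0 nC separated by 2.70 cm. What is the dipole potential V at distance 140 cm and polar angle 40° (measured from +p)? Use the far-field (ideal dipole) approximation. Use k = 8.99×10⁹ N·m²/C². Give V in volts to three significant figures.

Dipole moment p = qd = (3.50×10⁻⁸ C)(0.0270 m) = 9.45×10⁻¹⁰ C·m.
The dipole potential is V = kp cosθ / r².
V = (8.99×10⁹)(9.45×10⁻¹⁰)·cos40° / (1.40)² = 3.320 V.

V ≈ 3.32 V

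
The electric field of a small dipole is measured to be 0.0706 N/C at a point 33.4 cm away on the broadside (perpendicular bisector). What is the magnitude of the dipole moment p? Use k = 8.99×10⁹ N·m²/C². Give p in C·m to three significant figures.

In the equatorial plane E = kp/r³, so p = Er³/(k).
p = (0.0706)·(0.334)³ / (8.99×10⁹) = 2.926×10⁻¹³ C·m.

p ≈ 2.93×10⁻¹³ C·m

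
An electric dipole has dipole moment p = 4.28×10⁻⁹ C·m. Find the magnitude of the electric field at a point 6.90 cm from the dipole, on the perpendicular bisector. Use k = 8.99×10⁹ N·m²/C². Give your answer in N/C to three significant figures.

E ≈ 1.17×10⁵ N/C

On the perpendicular bisector E = kp/r³ (half the axial value at the same distance).
E = (8.99×10⁹)(4.28×10⁻⁹) / (0.0690)³ = 1.171×10⁵ N/C.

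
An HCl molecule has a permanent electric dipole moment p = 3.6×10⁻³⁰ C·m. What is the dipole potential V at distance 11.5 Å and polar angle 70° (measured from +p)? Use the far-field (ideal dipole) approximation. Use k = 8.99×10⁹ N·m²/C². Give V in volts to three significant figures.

V ≈ 0.00837 V

The dipole potential is V = kp cosθ / r².
V = (8.99×10⁹)(3.60×10⁻³⁰)·cos70° / (1.15×10⁻⁹)² = 0.008370 V.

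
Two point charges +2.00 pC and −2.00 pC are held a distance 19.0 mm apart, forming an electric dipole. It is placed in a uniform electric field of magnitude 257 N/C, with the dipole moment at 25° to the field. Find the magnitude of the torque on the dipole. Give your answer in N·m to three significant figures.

τ ≈ 4.13×10⁻¹² N·m

Dipole moment p = qd = (2.00×10⁻¹² C)(0.0190 m) = 3.80×10⁻¹⁴ C·m.
Torque on an electric dipole: τ = pE sinθ.
τ = (3.80×10⁻¹⁴)(257)·sin25° = 4.127×10⁻¹² N·m.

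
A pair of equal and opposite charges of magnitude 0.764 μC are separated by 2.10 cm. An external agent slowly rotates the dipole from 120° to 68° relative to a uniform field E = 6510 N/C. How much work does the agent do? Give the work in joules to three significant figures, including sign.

Dipole moment p = qd = (7.64×10⁻⁷ C)(0.0210 m) = 1.604×10⁻⁸ C·m.
W_ext = ΔU = U(θ₂) − U(θ₁) = −pE cosθ₂ − (−pE cosθ₁) = pE(cosθ₁ − cosθ₂).
W = (1.604×10⁻⁸)(6510)·(cos120° − cos68°) = (1.044×10⁻⁴)·(-0.8746) = -9.133×10⁻⁵ J.

W ≈ -9.13×10⁻⁵ J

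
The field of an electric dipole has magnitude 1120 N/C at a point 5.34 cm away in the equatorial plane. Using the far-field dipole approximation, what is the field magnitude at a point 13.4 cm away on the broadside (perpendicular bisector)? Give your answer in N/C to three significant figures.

E ≈ 70.9 N/C

Dipole fields scale as 1/r³ in the far field; the geometry is the same at both points.
E₂ = E₁ · (r₁/r₂)³ = 1120 · (5.34/13.4)³.
(r₁/r₂)³ = (0.3985)³ = 0.06329.
E₂ ≈ 70.88 N/C.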